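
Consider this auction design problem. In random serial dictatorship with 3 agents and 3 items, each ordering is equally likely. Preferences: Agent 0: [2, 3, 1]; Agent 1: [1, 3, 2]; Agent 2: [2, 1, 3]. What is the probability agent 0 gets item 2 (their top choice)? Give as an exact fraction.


Step 1: Agent 0 wants item 2
Step 2: There are 6 possible orderings of agents
Step 3: In 3 orderings, agent 0 gets item 2
Step 4: Probability = 3/6 = 1/2

1/2


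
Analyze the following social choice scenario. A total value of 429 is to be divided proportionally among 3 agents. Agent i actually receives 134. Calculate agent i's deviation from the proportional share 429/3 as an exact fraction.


Step 1: Proportional share = 429/3 = 143
Step 2: Agent's actual allocation = 134
Step 3: Excess = 134 - 143 = -9

-9


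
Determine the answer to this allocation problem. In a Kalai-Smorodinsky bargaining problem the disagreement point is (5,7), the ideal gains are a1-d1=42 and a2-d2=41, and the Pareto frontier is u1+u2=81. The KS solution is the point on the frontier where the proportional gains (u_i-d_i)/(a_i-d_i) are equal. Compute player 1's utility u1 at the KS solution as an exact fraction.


Step 1: At the KS point, (u1-d1)/r1 = (u2-d2)/r2 = t and u1+u2 = 81
Step 2: u1 = d1 + r1*t and u2 = d2 + r2*t, so (d1 + r1*t) + (d2 + r2*t) = 81
Step 3: t = (81 - 5 - 7)/(42 + 41) = 69/83
Step 4: u1 = d1 + r1*t = 5 + 42 * 69/83 = 3313/83
Step 5: (Check: u2 = d2 + r2*t = 3410/83; u1+u2 = 3313/83 + 3410/83 = 81, on the frontier.)

3313/83


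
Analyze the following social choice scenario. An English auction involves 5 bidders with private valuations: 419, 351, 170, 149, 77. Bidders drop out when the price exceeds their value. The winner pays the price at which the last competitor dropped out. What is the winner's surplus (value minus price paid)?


Step 1: Identify the highest value: 419
Step 2: Identify the second-highest value: 351
Step 3: The final price = second-highest value = 351
Step 4: Surplus = 419 - 351 = 68

68


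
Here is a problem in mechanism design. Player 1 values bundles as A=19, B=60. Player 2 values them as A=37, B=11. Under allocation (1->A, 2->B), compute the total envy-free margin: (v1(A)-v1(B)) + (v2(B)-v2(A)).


Step 1: Player 1's margin = v1(A) - v1(B) = 19 - 60 = -41
Step 2: Player 2's margin = v2(B) - v2(A) = 11 - 37 = -26
Step 3: Total margin = -41 + -26 = -67

-67


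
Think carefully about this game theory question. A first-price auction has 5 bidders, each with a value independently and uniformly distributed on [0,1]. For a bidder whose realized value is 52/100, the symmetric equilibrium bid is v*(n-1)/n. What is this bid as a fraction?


Step 1: The symmetric BNE bidding function is b(v) = v * (n-1) / n
Step 2: Substitute v = 13/25 and n = 5
Step 3: b = 13/25 * 4/5
Step 4: b = 52/125

52/125


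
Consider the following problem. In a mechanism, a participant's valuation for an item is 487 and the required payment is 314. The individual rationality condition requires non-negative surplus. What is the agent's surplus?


Step 1: Surplus = value - payment = 487 - 314 = 173
Step 2: IR is satisfied (surplus >= 0)

173


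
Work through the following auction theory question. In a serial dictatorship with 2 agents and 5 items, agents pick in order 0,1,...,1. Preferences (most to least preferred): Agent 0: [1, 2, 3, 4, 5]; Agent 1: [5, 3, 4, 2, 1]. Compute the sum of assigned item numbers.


Step 1: Agent 0 picks item 1
Step 2: Agent 1 picks item 5
Step 3: Sum = 1 + 5 = 6

6


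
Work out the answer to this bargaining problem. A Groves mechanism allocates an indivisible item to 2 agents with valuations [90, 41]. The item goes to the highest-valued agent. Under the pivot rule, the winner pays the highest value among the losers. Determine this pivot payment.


Step 1: The efficient winner is agent 0 with value 90
Step 2: Other agents' values: [41]
Step 3: Pivot payment = max(others) = 41
Step 4: The winner pays 41

41


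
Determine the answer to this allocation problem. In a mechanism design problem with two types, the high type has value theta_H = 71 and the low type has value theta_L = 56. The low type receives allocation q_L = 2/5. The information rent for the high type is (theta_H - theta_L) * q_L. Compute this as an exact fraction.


Step 1: theta_H - theta_L = 71 - 56 = 15
Step 2: Information rent = (theta_H - theta_L) * q_L
Step 3: = 15 * 2/5
Step 4: = 6

6


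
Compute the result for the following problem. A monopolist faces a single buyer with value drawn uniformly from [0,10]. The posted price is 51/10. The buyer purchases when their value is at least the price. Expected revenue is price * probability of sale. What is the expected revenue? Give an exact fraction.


Step 1: Posted price r = 51/10, value support [0,10]
Step 2: P(v >= r) = (10 - 51/10)/10 = 49/100
Step 3: Expected revenue = r * P(v >= r) = 51/10 * 49/100
Step 4: Revenue = 2499/1000

2499/1000


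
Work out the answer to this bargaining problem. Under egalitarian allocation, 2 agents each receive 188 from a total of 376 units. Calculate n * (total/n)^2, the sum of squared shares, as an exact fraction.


Step 1: Each agent's share = 376/2 = 188
Step 2: Square of each share = (188)^2 = 35344
Step 3: Sum of squares = 2 * 35344 = 70688

70688


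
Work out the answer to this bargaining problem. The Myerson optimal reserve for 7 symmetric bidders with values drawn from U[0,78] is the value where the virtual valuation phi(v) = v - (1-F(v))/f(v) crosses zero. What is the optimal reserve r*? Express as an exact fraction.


Step 1: For U[0,78], F(v) = v/78 and f(v) = 1/78
Step 2: phi(v) = v - (1 - v/78)/(1/78) = v - (78 - v) = 2v - 78
Step 3: Set phi(r*) = 0: 2r* - 78 = 0
Step 4: r* = 78/2 = 39 (the number of bidders n = 7 does not enter)

39


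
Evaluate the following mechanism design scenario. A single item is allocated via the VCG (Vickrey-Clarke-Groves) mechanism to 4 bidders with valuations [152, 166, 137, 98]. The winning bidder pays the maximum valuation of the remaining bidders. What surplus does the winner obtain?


Step 1: The winner is the agent with the highest value: agent 1 with value 166
Step 2: Values of other agents: [152, 137, 98]
Step 3: VCG payment = max of others' values = 152
Step 4: Surplus = 166 - 152 = 14

14


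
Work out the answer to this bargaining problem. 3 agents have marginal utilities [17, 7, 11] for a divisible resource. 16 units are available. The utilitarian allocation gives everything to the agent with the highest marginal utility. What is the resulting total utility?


Step 1: The marginal utilities are [17, 7, 11]
Step 2: The highest marginal utility is 17
Step 3: All 16 units go to that agent
Step 4: Total utility = 17 * 16 = 272

272


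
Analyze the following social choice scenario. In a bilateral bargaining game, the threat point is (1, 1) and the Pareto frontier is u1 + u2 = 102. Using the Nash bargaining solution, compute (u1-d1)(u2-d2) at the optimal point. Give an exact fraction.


Step 1: The Nash solution splits surplus symmetrically above the disagreement point
Step 2: u1 = (total + d1 - d2)/2 = (102 + 1 - 1)/2 = 51
Step 3: u2 = (total - d1 + d2)/2 = (102 - 1 + 1)/2 = 51
Step 4: Nash product = (51 - 1) * (51 - 1)
Step 5: = 50 * 50 = 2500

2500


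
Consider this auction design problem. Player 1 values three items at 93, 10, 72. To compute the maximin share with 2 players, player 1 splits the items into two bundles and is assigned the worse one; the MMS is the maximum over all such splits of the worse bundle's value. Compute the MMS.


Step 1: Item values = 93, 10, 72
Step 2: Enumerate all 2-bundle partitions and take the smaller bundle:
  Partition 1: {93} vs {10,72} -> bundles 93, 82; min = 82
  Partition 2: {10} vs {93,72} -> bundles 10, 165; min = 10
  Partition 3: {72} vs {93,10} -> bundles 72, 103; min = 72
Step 3: MMS = max(82, 10, 72) = 82

82


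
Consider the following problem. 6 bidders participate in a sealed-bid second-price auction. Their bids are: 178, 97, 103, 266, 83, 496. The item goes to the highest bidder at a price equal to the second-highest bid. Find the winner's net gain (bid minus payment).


Step 1: Sort bids in descending order: 496, 266, 178, 103, 97, 83
Step 2: The winning bid is the highest: 496
Step 3: The payment equals the second-highest bid: 266
Step 4: Surplus = winner's bid - payment = 496 - 266 = 230

230


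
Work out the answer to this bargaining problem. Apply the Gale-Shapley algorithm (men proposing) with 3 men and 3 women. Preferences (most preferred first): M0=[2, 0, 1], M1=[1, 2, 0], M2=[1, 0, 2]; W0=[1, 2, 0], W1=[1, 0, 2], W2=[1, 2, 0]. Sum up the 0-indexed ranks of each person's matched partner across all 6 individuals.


Step 1: Run Gale-Shapley (men propose, women hold best offer):
  M0 proposes to W2; she accepts
  M1 proposes to W1; she accepts
  M2 proposes to W1; rejected
  M2 proposes to W0; she accepts
Step 2: Final matching: W0-M2, W1-M1, W2-M0
Step 3: 0-indexed ranks (man's rank of his match, then woman's): 1 + 1 + 0 + 0 + 0 + 2
Step 4: Total rank sum = 4

4


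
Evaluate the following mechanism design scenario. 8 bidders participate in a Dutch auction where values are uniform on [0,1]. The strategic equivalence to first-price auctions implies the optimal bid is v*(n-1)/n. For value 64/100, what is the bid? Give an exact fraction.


Step 1: Dutch auctions are strategically equivalent to first-price auctions
Step 2: The equilibrium bid is b(v) = v*(n-1)/n
Step 3: b = 16/25 * 7/8
Step 4: b = 14/25

14/25


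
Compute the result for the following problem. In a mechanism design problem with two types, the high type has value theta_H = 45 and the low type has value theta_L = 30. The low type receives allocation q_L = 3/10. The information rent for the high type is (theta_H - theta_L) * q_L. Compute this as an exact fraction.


Step 1: theta_H - theta_L = 45 - 30 = 15
Step 2: Information rent = (theta_H - theta_L) * q_L
Step 3: = 15 * 3/10
Step 4: = 9/2

9/2


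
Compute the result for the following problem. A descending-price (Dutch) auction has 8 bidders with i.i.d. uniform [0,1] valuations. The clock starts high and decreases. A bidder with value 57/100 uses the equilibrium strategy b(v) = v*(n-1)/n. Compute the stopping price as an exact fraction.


Step 1: Dutch auctions are strategically equivalent to first-price auctions
Step 2: The equilibrium bid is b(v) = v*(n-1)/n
Step 3: b = 57/100 * 7/8
Step 4: b = 399/800

399/800


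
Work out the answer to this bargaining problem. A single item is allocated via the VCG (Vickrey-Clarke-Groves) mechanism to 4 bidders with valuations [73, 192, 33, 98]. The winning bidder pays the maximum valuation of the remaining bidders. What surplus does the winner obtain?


Step 1: The winner is the agent with the highest value: agent 1 with value 192
Step 2: Values of other agents: [73, 33, 98]
Step 3: VCG payment = max of others' values = 98
Step 4: Surplus = 192 - 98 = 94

94


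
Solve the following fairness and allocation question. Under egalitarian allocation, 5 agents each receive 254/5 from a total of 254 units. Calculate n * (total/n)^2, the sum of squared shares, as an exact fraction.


Step 1: Each agent's share = 254/5
Step 2: Square of each share = (254/5)^2 = 64516/25
Step 3: Sum of squares = 5 * 64516/25 = 64516/5

64516/5


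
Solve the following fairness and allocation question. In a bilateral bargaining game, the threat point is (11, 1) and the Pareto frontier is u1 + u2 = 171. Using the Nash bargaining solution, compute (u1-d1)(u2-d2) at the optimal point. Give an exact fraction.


Step 1: The Nash solution splits surplus symmetrically above the disagreement point
Step 2: u1 = (total + d1 - d2)/2 = (171 + 11 - 1)/2 = 181/2
Step 3: u2 = (total - d1 + d2)/2 = (171 - 11 + 1)/2 = 161/2
Step 4: Nash product = (181/2 - 11) * (161/2 - 1)
Step 5: = 159/2 * 159/2 = 25281/4

25281/4


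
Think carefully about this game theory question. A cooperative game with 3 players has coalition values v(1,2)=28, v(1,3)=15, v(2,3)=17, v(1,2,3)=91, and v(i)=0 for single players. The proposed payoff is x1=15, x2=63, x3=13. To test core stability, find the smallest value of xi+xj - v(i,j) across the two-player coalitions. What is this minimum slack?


Step 1: Slack for coalition (1,2): x1+x2 - v12 = 78 - 28 = 50
Step 2: Slack for coalition (1,3): x1+x3 - v13 = 28 - 15 = 13
Step 3: Slack for coalition (2,3): x2+x3 - v23 = 76 - 17 = 59
Step 4: Minimum slack = min(50, 13, 59) = 13, attained by (1,3); no pair can gain by deviating, so the allocation is in the core

13


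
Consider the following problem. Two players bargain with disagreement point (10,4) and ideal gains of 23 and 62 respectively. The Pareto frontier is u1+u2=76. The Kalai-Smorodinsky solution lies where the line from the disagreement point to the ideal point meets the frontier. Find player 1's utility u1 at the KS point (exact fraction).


Step 1: At the KS point, (u1-d1)/r1 = (u2-d2)/r2 = t and u1+u2 = 76
Step 2: u1 = d1 + r1*t and u2 = d2 + r2*t, so (d1 + r1*t) + (d2 + r2*t) = 76
Step 3: t = (76 - 10 - 4)/(23 + 62) = 62/85
Step 4: u1 = d1 + r1*t = 10 + 23 * 62/85 = 2276/85
Step 5: (Check: u2 = d2 + r2*t = 4184/85; u1+u2 = 2276/85 + 4184/85 = 76, on the frontier.)

2276/85


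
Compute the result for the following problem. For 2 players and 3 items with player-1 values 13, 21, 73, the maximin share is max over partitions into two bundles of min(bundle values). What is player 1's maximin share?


Step 1: Item values = 13, 21, 73
Step 2: Enumerate all 2-bundle partitions and take the smaller bundle:
  Partition 1: {13} vs {21,73} -> bundles 13, 94; min = 13
  Partition 2: {21} vs {13,73} -> bundles 21, 86; min = 21
  Partition 3: {73} vs {13,21} -> bundles 73, 34; min = 34
Step 3: MMS = max(13, 21, 34) = 34

34


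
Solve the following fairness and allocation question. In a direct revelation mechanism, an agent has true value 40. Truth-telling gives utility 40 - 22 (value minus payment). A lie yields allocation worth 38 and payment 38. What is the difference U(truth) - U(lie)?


Step 1: U(truth) = value - payment = 40 - 22 = 18
Step 2: U(lie) = allocation - payment = 38 - 38 = 0
Step 3: IC gap = 18 - 0 = 18

18


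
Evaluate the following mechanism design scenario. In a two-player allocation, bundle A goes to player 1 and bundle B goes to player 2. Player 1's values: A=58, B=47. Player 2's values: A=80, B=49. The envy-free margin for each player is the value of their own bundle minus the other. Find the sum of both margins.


Step 1: Player 1's margin = v1(A) - v1(B) = 58 - 47 = 11
Step 2: Player 2's margin = v2(B) - v2(A) = 49 - 80 = -31
Step 3: Total margin = 11 + -31 = -20

-20


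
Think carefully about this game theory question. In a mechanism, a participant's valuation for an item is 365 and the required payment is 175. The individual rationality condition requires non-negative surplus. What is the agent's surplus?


Step 1: Surplus = value - payment = 365 - 175 = 190
Step 2: IR is satisfied (surplus >= 0)

190


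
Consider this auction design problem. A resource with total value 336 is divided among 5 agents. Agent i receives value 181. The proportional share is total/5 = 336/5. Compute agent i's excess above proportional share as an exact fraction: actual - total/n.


Step 1: Proportional share = 336/5
Step 2: Agent's actual allocation = 181
Step 3: Excess = 181 - 336/5 = 569/5

569/5


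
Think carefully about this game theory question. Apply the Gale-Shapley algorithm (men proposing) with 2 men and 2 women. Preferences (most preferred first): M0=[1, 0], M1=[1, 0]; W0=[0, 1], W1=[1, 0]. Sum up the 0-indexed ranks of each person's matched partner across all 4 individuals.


Step 1: Run Gale-Shapley (men propose, women hold best offer):
  M0 proposes to W1; she accepts
  M1 proposes to W1; she switches from M0
  M0 proposes to W0; she accepts
Step 2: Final matching: W0-M0, W1-M1
Step 3: 0-indexed ranks (man's rank of his match, then woman's): 1 + 0 + 0 + 0
Step 4: Total rank sum = 1

1


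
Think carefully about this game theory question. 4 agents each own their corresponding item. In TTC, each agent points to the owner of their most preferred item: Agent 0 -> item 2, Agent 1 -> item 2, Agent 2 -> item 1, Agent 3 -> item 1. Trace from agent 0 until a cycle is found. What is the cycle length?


Step 1: Trace the pointer graph from agent 0: 0 -> 2 -> 1 -> 2
Step 2: A cycle is detected when we revisit agent 2
Step 3: The cycle is: 2 -> 1 -> 2
Step 4: Cycle length = 2

2


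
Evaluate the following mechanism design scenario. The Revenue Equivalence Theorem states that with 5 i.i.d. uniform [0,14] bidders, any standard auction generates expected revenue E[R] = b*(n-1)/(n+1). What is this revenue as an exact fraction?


Step 1: By Revenue Equivalence, expected revenue = b*(n-1)/(n+1)
Step 2: Substituting n = 5, b = 14
Step 3: Revenue = 14*(5-1)/(5+1) = 14*4/6
Step 4: Revenue = 56/6 = 28/3

28/3


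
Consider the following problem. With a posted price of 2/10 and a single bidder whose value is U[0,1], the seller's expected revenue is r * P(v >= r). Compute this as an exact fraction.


Step 1: Posted price r = 1/5, value support [0,1]
Step 2: P(v >= r) = (1 - 1/5)/1 = 4/5
Step 3: Expected revenue = r * P(v >= r) = 1/5 * 4/5
Step 4: Revenue = 4/25

4/25


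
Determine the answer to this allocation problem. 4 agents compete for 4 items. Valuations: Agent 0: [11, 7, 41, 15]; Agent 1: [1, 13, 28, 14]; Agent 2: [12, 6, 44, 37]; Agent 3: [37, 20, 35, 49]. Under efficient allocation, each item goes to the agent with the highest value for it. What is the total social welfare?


Step 1: For each item, find the maximum value among all agents.
Step 2: Item 0 -> Agent 3 (value 37)
Step 3: Item 1 -> Agent 3 (value 20)
Step 4: Item 2 -> Agent 2 (value 44)
Step 5: Item 3 -> Agent 3 (value 49)
Step 6: Total welfare = 37 + 20 + 44 + 49 = 150

150


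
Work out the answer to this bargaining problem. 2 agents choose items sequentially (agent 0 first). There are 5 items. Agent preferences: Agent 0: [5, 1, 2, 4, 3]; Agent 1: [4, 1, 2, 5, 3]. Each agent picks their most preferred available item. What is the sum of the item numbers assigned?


Step 1: Agent 0 picks item 5
Step 2: Agent 1 picks item 4
Step 3: Sum = 5 + 4 = 9

9


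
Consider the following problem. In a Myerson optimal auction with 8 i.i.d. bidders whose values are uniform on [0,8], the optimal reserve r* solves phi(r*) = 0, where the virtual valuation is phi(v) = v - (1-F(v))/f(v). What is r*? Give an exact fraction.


Step 1: For U[0,8], F(v) = v/8 and f(v) = 1/8
Step 2: phi(v) = v - (1 - v/8)/(1/8) = v - (8 - v) = 2v - 8
Step 3: Set phi(r*) = 0: 2r* - 8 = 0
Step 4: r* = 8/2 = 4 (the number of bidders n = 8 does not enter)

4


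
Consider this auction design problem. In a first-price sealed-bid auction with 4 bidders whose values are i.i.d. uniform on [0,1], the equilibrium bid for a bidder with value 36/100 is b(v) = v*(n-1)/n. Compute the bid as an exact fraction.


Step 1: The symmetric BNE bidding function is b(v) = v * (n-1) / n
Step 2: Substitute v = 9/25 and n = 4
Step 3: b = 9/25 * 3/4
Step 4: b = 27/100

27/100


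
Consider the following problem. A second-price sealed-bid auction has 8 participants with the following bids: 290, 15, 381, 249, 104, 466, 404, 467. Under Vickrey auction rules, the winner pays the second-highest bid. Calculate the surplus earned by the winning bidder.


Step 1: Sort bids in descending order: 467, 466, 404, 381, 290, 249, 104, 15
Step 2: The winning bid is the highest: 467
Step 3: The payment equals the second-highest bid: 466
Step 4: Surplus = winner's bid - payment = 467 - 466 = 1

1


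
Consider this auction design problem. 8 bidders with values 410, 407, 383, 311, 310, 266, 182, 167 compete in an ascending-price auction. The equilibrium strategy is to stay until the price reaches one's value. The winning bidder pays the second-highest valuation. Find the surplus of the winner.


Step 1: Identify the highest value: 410
Step 2: Identify the second-highest value: 407
Step 3: The final price = second-highest value = 407
Step 4: Surplus = 410 - 407 = 3

3


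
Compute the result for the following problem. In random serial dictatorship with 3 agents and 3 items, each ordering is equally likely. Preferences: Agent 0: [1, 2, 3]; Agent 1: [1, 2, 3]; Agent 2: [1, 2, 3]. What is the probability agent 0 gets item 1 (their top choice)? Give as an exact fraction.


Step 1: Agent 0 wants item 1
Step 2: There are 6 possible orderings of agents
Step 3: In 2 orderings, agent 0 gets item 1
Step 4: Probability = 2/6 = 1/3

1/3


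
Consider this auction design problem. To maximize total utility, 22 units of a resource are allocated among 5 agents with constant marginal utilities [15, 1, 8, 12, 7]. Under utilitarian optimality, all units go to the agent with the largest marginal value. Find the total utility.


Step 1: The marginal utilities are [15, 1, 8, 12, 7]
Step 2: The highest marginal utility is 15
Step 3: All 22 units go to that agent
Step 4: Total utility = 15 * 22 = 330

330


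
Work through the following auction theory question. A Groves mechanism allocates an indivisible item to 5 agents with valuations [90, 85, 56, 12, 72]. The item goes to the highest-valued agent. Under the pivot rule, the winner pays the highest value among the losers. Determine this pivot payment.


Step 1: The efficient winner is agent 0 with value 90
Step 2: Other agents' values: [85, 56, 12, 72]
Step 3: Pivot payment = max(others) = 85
Step 4: The winner pays 85

85


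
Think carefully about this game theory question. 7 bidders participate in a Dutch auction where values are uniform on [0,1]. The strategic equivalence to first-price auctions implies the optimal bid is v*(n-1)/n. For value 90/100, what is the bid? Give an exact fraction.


Step 1: Dutch auctions are strategically equivalent to first-price auctions
Step 2: The equilibrium bid is b(v) = v*(n-1)/n
Step 3: b = 9/10 * 6/7
Step 4: b = 27/35

27/35


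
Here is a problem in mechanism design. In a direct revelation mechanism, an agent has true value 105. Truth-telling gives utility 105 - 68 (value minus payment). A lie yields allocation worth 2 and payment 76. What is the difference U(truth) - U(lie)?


Step 1: U(truth) = value - payment = 105 - 68 = 37
Step 2: U(lie) = allocation - payment = 2 - 76 = -74
Step 3: IC gap = 37 - (-74) = 111

111


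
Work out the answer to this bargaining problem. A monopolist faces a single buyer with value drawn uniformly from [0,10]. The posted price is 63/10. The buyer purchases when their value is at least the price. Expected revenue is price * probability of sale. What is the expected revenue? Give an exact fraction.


Step 1: Posted price r = 63/10, value support [0,10]
Step 2: P(v >= r) = (10 - 63/10)/10 = 37/100
Step 3: Expected revenue = r * P(v >= r) = 63/10 * 37/100
Step 4: Revenue = 2331/1000

2331/1000


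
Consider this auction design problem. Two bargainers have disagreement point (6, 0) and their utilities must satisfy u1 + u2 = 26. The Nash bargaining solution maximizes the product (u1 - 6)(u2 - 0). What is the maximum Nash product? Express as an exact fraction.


Step 1: The Nash solution splits surplus symmetrically above the disagreement point
Step 2: u1 = (total + d1 - d2)/2 = (26 + 6 - 0)/2 = 16
Step 3: u2 = (total - d1 + d2)/2 = (26 - 6 + 0)/2 = 10
Step 4: Nash product = (16 - 6) * (10 - 0)
Step 5: = 10 * 10 = 100

100


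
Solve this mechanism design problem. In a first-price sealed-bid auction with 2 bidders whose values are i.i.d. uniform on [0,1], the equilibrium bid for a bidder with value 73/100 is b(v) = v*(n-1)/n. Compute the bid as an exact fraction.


Step 1: The symmetric BNE bidding function is b(v) = v * (n-1) / n
Step 2: Substitute v = 73/100 and n = 2
Step 3: b = 73/100 * 1/2
Step 4: b = 73/200

73/200


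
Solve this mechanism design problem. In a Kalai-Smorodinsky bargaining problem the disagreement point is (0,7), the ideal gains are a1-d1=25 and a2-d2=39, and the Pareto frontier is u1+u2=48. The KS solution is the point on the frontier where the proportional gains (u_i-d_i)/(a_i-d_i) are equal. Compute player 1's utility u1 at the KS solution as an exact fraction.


Step 1: At the KS point, (u1-d1)/r1 = (u2-d2)/r2 = t and u1+u2 = 48
Step 2: u1 = d1 + r1*t and u2 = d2 + r2*t, so (d1 + r1*t) + (d2 + r2*t) = 48
Step 3: t = (48 - 0 - 7)/(25 + 39) = 41/64
Step 4: u1 = d1 + r1*t = 0 + 25 * 41/64 = 1025/64
Step 5: (Check: u2 = d2 + r2*t = 2047/64; u1+u2 = 1025/64 + 2047/64 = 48, on the frontier.)

1025/64


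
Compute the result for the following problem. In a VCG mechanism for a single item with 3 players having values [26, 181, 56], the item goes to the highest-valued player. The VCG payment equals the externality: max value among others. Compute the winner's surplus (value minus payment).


Step 1: The winner is the agent with the highest value: agent 1 with value 181
Step 2: Values of other agents: [26, 56]
Step 3: VCG payment = max of others' values = 56
Step 4: Surplus = 181 - 56 = 125

125


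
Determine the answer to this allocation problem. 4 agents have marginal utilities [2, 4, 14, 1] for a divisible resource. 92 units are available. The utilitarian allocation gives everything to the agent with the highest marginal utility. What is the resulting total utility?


Step 1: The marginal utilities are [2, 4, 14, 1]
Step 2: The highest marginal utility is 14
Step 3: All 92 units go to that agent
Step 4: Total utility = 14 * 92 = 1288

1288


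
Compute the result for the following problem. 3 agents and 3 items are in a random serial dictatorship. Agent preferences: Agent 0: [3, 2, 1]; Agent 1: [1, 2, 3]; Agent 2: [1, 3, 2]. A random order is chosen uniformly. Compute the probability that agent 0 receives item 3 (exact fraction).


Step 1: Agent 0 wants item 3
Step 2: There are 6 possible orderings of agents
Step 3: In 5 orderings, agent 0 gets item 3
Step 4: Probability = 5/6

5/6


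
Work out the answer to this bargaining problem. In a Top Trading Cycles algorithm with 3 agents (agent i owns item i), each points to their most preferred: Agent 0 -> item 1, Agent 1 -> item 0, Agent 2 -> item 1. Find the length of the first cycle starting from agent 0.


Step 1: Trace the pointer graph from agent 0: 0 -> 1 -> 0
Step 2: A cycle is detected when we revisit agent 0
Step 3: The cycle is: 0 -> 1 -> 0
Step 4: Cycle length = 2

2


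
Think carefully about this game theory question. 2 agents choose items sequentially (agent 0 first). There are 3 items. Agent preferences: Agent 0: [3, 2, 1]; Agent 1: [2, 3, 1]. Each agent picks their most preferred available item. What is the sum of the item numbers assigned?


Step 1: Agent 0 picks item 3
Step 2: Agent 1 picks item 2
Step 3: Sum = 3 + 2 = 5

5


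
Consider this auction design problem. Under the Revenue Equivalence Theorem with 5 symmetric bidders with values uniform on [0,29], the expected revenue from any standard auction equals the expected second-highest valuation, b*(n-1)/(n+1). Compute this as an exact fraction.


Step 1: By Revenue Equivalence, expected revenue = b*(n-1)/(n+1)
Step 2: Substituting n = 5, b = 29
Step 3: Revenue = 29*(5-1)/(5+1) = 29*4/6
Step 4: Revenue = 116/6 = 58/3

58/3


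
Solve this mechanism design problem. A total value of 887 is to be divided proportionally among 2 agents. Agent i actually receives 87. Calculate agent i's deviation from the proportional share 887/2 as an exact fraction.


Step 1: Proportional share = 887/2
Step 2: Agent's actual allocation = 87
Step 3: Excess = 87 - 887/2 = -713/2

-713/2


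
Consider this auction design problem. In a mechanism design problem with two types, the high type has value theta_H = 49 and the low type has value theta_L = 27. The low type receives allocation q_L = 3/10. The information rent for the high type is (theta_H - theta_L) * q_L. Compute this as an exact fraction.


Step 1: theta_H - theta_L = 49 - 27 = 22
Step 2: Information rent = (theta_H - theta_L) * q_L
Step 3: = 22 * 3/10
Step 4: = 33/5

33/5


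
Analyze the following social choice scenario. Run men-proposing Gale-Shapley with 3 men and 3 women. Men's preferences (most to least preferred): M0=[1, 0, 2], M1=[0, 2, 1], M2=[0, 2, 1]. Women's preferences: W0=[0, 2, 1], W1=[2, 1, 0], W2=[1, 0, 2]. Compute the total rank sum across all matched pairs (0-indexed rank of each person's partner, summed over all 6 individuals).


Step 1: Run Gale-Shapley (men propose, women hold best offer):
  M0 proposes to W1; she accepts
  M1 proposes to W0; she accepts
  M2 proposes to W0; she switches from M1
  M1 proposes to W2; she accepts
Step 2: Final matching: W0-M2, W1-M0, W2-M1
Step 3: 0-indexed ranks (man's rank of his match, then woman's): 0 + 1 + 0 + 2 + 1 + 0
Step 4: Total rank sum = 4

4


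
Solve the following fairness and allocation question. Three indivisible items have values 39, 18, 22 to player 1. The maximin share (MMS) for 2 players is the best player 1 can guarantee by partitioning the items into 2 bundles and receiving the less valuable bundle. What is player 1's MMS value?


Step 1: Item values = 39, 18, 22
Step 2: Enumerate all 2-bundle partitions and take the smaller bundle:
  Partition 1: {39} vs {18,22} -> bundles 39, 40; min = 39
  Partition 2: {18} vs {39,22} -> bundles 18, 61; min = 18
  Partition 3: {22} vs {39,18} -> bundles 22, 57; min = 22
Step 3: MMS = max(39, 18, 22) = 39

39


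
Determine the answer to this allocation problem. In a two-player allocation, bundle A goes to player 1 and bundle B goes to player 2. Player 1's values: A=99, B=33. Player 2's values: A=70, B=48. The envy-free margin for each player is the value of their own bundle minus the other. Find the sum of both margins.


Step 1: Player 1's margin = v1(A) - v1(B) = 99 - 33 = 66
Step 2: Player 2's margin = v2(B) - v2(A) = 48 - 70 = -22
Step 3: Total margin = 66 + -22 = 44

44


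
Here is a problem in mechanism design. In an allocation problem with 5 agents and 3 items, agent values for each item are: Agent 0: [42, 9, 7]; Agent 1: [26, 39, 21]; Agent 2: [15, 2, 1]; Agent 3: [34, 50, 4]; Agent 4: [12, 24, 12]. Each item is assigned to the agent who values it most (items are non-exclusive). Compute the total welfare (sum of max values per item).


Step 1: For each item, find the maximum value among all agents.
Step 2: Item 0 -> Agent 0 (value 42)
Step 3: Item 1 -> Agent 3 (value 50)
Step 4: Item 2 -> Agent 1 (value 21)
Step 5: Total welfare = 42 + 50 + 21 = 113

113


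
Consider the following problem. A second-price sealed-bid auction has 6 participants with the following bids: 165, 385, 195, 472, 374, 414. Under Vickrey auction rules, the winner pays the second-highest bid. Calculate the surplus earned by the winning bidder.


Step 1: Sort bids in descending order: 472, 414, 385, 374, 195, 165
Step 2: The winning bid is the highest: 472
Step 3: The payment equals the second-highest bid: 414
Step 4: Surplus = winner's bid - payment = 472 - 414 = 58

58


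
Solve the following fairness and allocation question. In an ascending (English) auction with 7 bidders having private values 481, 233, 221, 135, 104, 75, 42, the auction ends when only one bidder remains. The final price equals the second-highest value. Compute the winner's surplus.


Step 1: Identify the highest value: 481
Step 2: Identify the second-highest value: 233
Step 3: The final price = second-highest value = 233
Step 4: Surplus = 481 - 233 = 248

248


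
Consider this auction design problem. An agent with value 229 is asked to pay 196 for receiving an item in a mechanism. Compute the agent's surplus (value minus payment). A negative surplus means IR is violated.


Step 1: Surplus = value - payment = 229 - 196 = 33
Step 2: IR is satisfied (surplus >= 0)

33


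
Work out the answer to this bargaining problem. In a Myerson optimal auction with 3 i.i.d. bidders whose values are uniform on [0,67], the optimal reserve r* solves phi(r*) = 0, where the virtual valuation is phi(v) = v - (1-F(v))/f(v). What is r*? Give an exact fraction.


Step 1: For U[0,67], F(v) = v/67 and f(v) = 1/67
Step 2: phi(v) = v - (1 - v/67)/(1/67) = v - (67 - v) = 2v - 67
Step 3: Set phi(r*) = 0: 2r* - 67 = 0
Step 4: r* = 67/2 (the number of bidders n = 3 does not enter)

67/2


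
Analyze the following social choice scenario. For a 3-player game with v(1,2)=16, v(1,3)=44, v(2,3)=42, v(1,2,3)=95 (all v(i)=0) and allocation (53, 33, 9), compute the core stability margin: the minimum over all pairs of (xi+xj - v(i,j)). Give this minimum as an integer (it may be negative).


Step 1: Slack for coalition (1,2): x1+x2 - v12 = 86 - 16 = 70
Step 2: Slack for coalition (1,3): x1+x3 - v13 = 62 - 44 = 18
Step 3: Slack for coalition (2,3): x2+x3 - v23 = 42 - 42 = 0
Step 4: Minimum slack = min(70, 18, 0) = 0, attained by (2,3); no pair can gain by deviating, so the allocation is in the core

0


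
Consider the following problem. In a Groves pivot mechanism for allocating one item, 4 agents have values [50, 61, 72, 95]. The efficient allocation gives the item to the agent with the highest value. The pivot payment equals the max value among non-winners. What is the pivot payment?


Step 1: The efficient winner is agent 3 with value 95
Step 2: Other agents' values: [50, 61, 72]
Step 3: Pivot payment = max(others) = 72
Step 4: The winner pays 72

72


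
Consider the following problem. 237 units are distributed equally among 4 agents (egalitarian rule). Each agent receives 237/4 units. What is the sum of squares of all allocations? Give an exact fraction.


Step 1: Each agent's share = 237/4
Step 2: Square of each share = (237/4)^2 = 56169/16
Step 3: Sum of squares = 4 * 56169/16 = 56169/4

56169/4


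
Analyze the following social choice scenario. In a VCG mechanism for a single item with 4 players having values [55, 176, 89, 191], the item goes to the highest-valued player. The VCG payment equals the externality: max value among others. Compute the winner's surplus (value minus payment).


Step 1: The winner is the agent with the highest value: agent 3 with value 191
Step 2: Values of other agents: [55, 176, 89]
Step 3: VCG payment = max of others' values = 176
Step 4: Surplus = 191 - 176 = 15

15


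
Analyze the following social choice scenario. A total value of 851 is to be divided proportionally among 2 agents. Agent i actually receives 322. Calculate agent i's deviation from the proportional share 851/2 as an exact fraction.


Step 1: Proportional share = 851/2
Step 2: Agent's actual allocation = 322
Step 3: Excess = 322 - 851/2 = -207/2

-207/2


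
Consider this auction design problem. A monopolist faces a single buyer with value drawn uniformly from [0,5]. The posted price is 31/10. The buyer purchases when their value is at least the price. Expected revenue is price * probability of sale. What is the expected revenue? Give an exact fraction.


Step 1: Posted price r = 31/10, value support [0,5]
Step 2: P(v >= r) = (5 - 31/10)/5 = 19/50
Step 3: Expected revenue = r * P(v >= r) = 31/10 * 19/50
Step 4: Revenue = 589/500

589/500


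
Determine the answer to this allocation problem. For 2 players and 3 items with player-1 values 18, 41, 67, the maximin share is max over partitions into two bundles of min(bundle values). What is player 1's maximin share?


Step 1: Item values = 18, 41, 67
Step 2: Enumerate all 2-bundle partitions and take the smaller bundle:
  Partition 1: {18} vs {41,67} -> bundles 18, 108; min = 18
  Partition 2: {41} vs {18,67} -> bundles 41, 85; min = 41
  Partition 3: {67} vs {18,41} -> bundles 67, 59; min = 59
Step 3: MMS = max(18, 41, 59) = 59

59


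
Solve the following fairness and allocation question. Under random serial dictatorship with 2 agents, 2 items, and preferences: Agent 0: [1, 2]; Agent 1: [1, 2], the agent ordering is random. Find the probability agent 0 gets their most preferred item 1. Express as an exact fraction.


Step 1: Agent 0 wants item 1
Step 2: There are 2 possible orderings of agents
Step 3: In 1 orderings, agent 0 gets item 1
Step 4: Probability = 1/2

1/2


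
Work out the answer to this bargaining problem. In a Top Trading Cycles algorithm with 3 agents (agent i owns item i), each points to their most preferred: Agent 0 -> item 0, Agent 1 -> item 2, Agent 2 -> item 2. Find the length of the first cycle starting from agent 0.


Step 1: Trace the pointer graph from agent 0: 0 -> 0
Step 2: A cycle is detected when we revisit agent 0
Step 3: The cycle is: 0 -> 0
Step 4: Cycle length = 1

1


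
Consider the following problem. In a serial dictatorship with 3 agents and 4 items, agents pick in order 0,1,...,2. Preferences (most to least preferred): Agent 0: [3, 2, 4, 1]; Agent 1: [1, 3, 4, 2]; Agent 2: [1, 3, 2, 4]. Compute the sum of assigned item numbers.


Step 1: Agent 0 picks item 3
Step 2: Agent 1 picks item 1
Step 3: Agent 2 picks item 2
Step 4: Sum = 3 + 1 + 2 = 6

6


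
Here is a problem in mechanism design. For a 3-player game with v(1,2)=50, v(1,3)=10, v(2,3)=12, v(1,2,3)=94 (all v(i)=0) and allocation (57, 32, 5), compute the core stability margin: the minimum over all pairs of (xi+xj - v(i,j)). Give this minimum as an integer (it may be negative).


Step 1: Slack for coalition (1,2): x1+x2 - v12 = 89 - 50 = 39
Step 2: Slack for coalition (1,3): x1+x3 - v13 = 62 - 10 = 52
Step 3: Slack for coalition (2,3): x2+x3 - v23 = 37 - 12 = 25
Step 4: Minimum slack = min(39, 52, 25) = 25, attained by (2,3); no pair can gain by deviating, so the allocation is in the core

25


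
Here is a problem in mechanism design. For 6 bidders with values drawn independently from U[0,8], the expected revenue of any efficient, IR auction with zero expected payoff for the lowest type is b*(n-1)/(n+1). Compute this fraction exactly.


Step 1: By Revenue Equivalence, expected revenue = b*(n-1)/(n+1)
Step 2: Substituting n = 6, b = 8
Step 3: Revenue = 8*(6-1)/(6+1) = 8*5/7
Step 4: Revenue = 40/7

40/7


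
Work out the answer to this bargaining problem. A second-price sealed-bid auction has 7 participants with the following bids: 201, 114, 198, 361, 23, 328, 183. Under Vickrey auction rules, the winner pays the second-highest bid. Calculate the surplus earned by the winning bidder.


Step 1: Sort bids in descending order: 361, 328, 201, 198, 183, 114, 23
Step 2: The winning bid is the highest: 361
Step 3: The payment equals the second-highest bid: 328
Step 4: Surplus = winner's bid - payment = 361 - 328 = 33

33


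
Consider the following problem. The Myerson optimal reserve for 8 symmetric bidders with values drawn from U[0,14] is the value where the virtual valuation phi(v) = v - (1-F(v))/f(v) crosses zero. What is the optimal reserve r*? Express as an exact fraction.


Step 1: For U[0,14], F(v) = v/14 and f(v) = 1/14
Step 2: phi(v) = v - (1 - v/14)/(1/14) = v - (14 - v) = 2v - 14
Step 3: Set phi(r*) = 0: 2r* - 14 = 0
Step 4: r* = 14/2 = 7 (the number of bidders n = 8 does not enter)

7


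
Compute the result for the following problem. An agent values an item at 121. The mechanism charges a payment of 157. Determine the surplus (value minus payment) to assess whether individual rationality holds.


Step 1: Surplus = value - payment = 121 - 157 = -36
Step 2: IR is violated (surplus < 0)

-36


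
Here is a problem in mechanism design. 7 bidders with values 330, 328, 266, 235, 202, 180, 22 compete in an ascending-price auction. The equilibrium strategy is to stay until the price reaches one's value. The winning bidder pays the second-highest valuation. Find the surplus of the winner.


Step 1: Identify the highest value: 330
Step 2: Identify the second-highest value: 328
Step 3: The final price = second-highest value = 328
Step 4: Surplus = 330 - 328 = 2

2


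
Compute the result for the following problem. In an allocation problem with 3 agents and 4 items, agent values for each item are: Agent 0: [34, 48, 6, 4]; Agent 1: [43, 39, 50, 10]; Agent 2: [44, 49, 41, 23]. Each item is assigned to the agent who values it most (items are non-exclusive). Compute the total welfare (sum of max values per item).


Step 1: For each item, find the maximum value among all agents.
Step 2: Item 0 -> Agent 2 (value 44)
Step 3: Item 1 -> Agent 2 (value 49)
Step 4: Item 2 -> Agent 1 (value 50)
Step 5: Item 3 -> Agent 2 (value 23)
Step 6: Total welfare = 44 + 49 + 50 + 23 = 166

166
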